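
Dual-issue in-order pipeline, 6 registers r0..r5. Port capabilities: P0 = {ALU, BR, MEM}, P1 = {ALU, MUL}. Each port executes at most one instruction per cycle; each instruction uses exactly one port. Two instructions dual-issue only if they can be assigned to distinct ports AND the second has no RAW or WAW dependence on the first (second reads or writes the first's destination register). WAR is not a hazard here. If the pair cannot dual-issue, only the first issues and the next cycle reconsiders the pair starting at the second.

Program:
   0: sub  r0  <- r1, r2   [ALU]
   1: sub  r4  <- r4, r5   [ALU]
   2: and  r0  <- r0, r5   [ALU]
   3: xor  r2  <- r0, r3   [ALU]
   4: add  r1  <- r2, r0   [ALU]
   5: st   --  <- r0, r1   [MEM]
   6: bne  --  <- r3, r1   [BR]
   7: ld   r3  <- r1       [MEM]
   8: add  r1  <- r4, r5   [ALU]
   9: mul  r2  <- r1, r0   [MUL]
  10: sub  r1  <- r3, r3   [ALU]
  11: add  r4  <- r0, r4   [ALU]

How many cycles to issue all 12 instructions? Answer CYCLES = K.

t=0 i0+i1:sub/sub ; dual
t=1 i2:and ; RAW r0
t=2 i3:xor ; RAW r2
t=3 i4:add ; RAW r1
t=4 i5:st ; no-port MEM/BR
t=5 i6:bne ; no-port BR/MEM
t=6 i7+i8:ld/add ; dual
t=7 i9+i10:mul/sub ; dual
t=8 i11:add ; tail

CYCLES = 9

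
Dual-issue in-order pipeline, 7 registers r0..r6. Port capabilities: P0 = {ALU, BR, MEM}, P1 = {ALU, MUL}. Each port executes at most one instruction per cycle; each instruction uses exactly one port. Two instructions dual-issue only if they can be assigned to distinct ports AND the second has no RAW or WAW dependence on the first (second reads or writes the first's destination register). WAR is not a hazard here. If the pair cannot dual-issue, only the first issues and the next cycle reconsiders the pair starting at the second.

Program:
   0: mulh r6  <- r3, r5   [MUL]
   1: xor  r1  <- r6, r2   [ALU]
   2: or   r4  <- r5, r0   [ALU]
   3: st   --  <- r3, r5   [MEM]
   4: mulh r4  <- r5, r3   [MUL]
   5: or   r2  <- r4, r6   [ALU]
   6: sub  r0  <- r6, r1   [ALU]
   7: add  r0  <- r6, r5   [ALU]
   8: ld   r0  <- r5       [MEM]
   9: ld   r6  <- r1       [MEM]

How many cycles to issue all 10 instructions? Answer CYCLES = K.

CYCLES = 7

t=0 i0:mulh.MUL ; RAW r6
t=1 i1+i2:xor.ALU;or.ALU ; 2-wide
t=2 i3+i4:st.MEM;mulh.MUL ; 2-wide
t=3 i5+i6:or.ALU;sub.ALU ; 2-wide
t=4 i7:add.ALU ; WAW r0
t=5 i8:ld.MEM ; no-port MEM/MEM
t=6 i9:ld.MEM ; tail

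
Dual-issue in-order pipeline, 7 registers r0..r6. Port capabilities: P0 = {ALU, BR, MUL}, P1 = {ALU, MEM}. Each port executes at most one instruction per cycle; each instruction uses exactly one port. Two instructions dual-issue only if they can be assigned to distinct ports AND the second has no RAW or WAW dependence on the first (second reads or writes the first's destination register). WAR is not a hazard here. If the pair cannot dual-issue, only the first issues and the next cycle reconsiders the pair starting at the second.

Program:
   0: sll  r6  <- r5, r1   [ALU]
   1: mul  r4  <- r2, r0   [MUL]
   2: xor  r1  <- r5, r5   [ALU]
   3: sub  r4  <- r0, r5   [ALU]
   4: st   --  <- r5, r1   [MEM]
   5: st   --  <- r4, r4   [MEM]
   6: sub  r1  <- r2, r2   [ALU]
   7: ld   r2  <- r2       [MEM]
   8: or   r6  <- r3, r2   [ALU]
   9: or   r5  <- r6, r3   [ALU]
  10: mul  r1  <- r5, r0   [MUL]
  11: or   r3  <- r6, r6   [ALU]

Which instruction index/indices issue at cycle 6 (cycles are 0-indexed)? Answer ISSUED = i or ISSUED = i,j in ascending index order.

c0: i0&i1 sll mul  pair
c1: i2&i3 xor sub  pair
c2: i4 st  no-port MEM/MEM
c3: i5&i6 st sub  pair
c4: i7 ld  RAW r2
c5: i8 or  RAW r6
c6: i9 or  RAW r5
c7: i10&i11 mul or  pair

ISSUED = 9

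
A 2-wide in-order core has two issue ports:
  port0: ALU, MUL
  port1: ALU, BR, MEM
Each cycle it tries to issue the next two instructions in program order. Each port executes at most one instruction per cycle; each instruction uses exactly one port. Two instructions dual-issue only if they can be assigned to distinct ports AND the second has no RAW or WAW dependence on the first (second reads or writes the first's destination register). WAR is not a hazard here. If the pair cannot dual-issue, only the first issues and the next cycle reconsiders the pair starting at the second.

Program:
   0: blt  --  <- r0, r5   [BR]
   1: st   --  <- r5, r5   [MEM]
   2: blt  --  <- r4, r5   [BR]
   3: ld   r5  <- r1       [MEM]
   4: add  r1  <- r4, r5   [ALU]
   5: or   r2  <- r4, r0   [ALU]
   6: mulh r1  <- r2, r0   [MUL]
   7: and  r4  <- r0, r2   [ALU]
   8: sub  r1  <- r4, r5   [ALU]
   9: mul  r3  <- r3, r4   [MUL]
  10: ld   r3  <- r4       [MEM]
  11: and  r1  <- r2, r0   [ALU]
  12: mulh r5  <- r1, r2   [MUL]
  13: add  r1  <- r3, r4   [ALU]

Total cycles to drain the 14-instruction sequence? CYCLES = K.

CYCLES = 9

  cy0 -> i0 (blt) no-port BR/MEM
  cy1 -> i1 (st) no-port MEM/BR
  cy2 -> i2 (blt) no-port BR/MEM
  cy3 -> i3 (ld) RAW r5
  cy4 -> i4&i5 (add or) pair
  cy5 -> i6&i7 (mulh and) pair
  cy6 -> i8&i9 (sub mul) pair
  cy7 -> i10&i11 (ld and) pair
  cy8 -> i12&i13 (mulh add) pair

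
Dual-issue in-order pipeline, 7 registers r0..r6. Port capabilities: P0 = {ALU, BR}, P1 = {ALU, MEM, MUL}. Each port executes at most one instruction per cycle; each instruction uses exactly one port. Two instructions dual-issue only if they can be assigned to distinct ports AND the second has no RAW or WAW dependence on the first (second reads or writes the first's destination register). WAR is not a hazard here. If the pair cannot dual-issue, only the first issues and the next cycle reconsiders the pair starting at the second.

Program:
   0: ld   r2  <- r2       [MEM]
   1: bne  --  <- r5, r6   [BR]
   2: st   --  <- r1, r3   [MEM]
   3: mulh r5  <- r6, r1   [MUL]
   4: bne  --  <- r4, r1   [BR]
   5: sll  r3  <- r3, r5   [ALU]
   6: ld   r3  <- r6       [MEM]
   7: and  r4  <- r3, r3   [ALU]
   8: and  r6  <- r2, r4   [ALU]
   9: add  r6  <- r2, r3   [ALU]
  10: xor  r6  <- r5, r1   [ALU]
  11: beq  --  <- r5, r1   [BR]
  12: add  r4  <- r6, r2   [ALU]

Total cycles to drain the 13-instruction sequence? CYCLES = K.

CYCLES = 10

#0 head=0: ld/bne i0+i1 pair
#1 head=2: st i2 no-port MEM/MUL
#2 head=3: mulh/bne i3+i4 pair
#3 head=5: sll i5 WAW r3
#4 head=6: ld i6 RAW r3
#5 head=7: and i7 RAW r4
#6 head=8: and i8 WAW r6
#7 head=9: add i9 WAW r6
#8 head=10: xor/beq i10+i11 pair
#9 head=12: add i12 tail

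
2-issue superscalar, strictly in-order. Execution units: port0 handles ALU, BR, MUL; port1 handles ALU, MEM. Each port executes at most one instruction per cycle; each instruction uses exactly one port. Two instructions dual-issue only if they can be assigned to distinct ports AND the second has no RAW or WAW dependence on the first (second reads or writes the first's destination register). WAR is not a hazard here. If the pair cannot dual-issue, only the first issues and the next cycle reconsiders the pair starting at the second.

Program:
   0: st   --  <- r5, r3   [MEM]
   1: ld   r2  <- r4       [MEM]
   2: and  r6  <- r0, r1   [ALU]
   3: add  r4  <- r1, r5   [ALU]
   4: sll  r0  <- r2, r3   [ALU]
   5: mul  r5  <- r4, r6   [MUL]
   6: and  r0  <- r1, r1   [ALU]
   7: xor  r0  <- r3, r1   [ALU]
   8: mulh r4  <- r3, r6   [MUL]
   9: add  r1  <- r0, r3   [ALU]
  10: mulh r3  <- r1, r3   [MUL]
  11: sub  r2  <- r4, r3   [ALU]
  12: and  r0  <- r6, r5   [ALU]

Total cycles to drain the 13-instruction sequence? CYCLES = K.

#0 head=0: st i0 no-port MEM/MEM
#1 head=1: ld;and i1/i2 pair
#2 head=3: add;sll i3/i4 pair
#3 head=5: mul;and i5/i6 pair
#4 head=7: xor;mulh i7/i8 pair
#5 head=9: add i9 RAW r1
#6 head=10: mulh i10 RAW r3
#7 head=11: sub;and i11/i12 pair

CYCLES = 8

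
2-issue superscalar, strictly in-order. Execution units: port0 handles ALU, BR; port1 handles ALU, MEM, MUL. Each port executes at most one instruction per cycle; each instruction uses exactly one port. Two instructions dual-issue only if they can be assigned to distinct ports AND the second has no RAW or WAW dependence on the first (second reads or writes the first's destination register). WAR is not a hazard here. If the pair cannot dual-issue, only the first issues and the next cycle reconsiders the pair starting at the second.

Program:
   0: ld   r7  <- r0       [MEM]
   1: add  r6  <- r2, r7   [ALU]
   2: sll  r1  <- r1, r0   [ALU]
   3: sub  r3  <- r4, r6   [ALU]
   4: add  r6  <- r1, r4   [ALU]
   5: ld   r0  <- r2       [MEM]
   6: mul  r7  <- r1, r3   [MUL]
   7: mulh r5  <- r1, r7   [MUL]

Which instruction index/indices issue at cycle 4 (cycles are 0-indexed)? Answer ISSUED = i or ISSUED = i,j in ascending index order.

t=0 i0:ld ; RAW r7
t=1 i1+i2:add sll ; 2-wide
t=2 i3+i4:sub add ; 2-wide
t=3 i5:ld ; no-port MEM/MUL
t=4 i6:mul ; no-port MUL/MUL
t=5 i7:mulh ; tail

ISSUED = 6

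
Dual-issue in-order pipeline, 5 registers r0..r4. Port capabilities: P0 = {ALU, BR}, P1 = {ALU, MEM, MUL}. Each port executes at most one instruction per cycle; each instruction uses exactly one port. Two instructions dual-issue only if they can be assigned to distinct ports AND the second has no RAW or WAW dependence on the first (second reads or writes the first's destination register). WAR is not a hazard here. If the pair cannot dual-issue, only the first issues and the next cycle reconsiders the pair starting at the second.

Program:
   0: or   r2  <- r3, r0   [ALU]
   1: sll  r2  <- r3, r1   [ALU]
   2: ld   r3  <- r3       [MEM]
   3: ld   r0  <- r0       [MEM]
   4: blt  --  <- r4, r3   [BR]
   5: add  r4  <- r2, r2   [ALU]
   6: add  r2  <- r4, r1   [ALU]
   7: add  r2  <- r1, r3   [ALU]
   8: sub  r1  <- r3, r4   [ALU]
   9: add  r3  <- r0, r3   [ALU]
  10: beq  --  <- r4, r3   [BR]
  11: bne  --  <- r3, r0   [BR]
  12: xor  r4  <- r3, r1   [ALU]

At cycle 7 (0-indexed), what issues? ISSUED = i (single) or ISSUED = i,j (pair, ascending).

ISSUED = 10

c0: i0 or.ALU  WAW r2
c1: i1&i2 sll.ALU/ld.MEM  2-wide
c2: i3&i4 ld.MEM/blt.BR  2-wide
c3: i5 add.ALU  RAW r4
c4: i6 add.ALU  WAW r2
c5: i7&i8 add.ALU/sub.ALU  2-wide
c6: i9 add.ALU  RAW r3
c7: i10 beq.BR  no-port BR/BR
c8: i11&i12 bne.BR/xor.ALU  2-wide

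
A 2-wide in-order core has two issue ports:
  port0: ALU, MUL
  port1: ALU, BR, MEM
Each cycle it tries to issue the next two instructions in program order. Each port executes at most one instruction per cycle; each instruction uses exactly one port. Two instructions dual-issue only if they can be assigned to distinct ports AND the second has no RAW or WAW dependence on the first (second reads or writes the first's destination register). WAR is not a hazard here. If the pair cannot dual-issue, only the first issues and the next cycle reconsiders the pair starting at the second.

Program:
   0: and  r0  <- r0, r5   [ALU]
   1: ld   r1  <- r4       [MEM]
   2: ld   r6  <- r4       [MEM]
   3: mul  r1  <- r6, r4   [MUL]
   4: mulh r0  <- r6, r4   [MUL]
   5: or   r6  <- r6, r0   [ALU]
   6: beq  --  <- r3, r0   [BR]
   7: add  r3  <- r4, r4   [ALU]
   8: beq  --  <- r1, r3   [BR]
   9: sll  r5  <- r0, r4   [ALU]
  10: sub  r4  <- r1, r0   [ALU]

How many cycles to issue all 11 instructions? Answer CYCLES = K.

t=0 i0,i1:and+ld ; pair
t=1 i2:ld ; RAW r6
t=2 i3:mul ; no-port MUL/MUL
t=3 i4:mulh ; RAW r0
t=4 i5,i6:or+beq ; pair
t=5 i7:add ; RAW r3
t=6 i8,i9:beq+sll ; pair
t=7 i10:sub ; tail

CYCLES = 8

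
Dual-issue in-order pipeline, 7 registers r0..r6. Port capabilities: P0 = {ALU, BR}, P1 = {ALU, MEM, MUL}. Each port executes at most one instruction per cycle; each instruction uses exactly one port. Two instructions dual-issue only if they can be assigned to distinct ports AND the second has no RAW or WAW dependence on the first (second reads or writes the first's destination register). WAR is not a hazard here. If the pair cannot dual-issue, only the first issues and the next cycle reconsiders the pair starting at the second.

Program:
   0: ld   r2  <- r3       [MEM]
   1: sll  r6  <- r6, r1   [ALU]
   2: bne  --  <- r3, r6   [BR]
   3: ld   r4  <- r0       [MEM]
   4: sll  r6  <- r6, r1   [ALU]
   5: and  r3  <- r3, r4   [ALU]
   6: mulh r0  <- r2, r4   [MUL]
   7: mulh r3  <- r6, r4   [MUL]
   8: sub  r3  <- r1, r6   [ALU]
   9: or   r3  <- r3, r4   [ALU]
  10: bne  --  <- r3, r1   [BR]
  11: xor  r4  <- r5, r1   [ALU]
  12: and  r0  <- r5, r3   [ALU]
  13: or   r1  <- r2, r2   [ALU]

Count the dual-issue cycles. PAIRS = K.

PAIRS = 5

0. ld/sll @i0+i1  | 2-wide
1. bne/ld @i2+i3  | 2-wide
2. sll/and @i4+i5  | 2-wide
3. mulh @i6  | no-port MUL/MUL
4. mulh @i7  | WAW r3
5. sub @i8  | RAW+WAW r3
6. or @i9  | RAW r3
7. bne/xor @i10+i11  | 2-wide
8. and/or @i12+i13  | 2-wide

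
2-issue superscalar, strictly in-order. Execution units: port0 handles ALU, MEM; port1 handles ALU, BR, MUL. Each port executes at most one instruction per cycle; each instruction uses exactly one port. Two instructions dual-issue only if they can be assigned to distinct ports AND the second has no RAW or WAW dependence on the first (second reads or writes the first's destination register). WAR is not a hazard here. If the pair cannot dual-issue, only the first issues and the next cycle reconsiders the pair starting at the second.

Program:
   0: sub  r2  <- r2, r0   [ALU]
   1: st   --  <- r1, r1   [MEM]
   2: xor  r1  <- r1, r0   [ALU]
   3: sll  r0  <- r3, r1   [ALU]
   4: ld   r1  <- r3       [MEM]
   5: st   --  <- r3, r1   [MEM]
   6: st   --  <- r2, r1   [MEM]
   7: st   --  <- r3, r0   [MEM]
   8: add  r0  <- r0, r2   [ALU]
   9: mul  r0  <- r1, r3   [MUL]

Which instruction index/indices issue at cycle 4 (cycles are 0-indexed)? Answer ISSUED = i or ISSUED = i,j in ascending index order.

0. sub+st @i0,i1  | 2-wide
1. xor @i2  | RAW r1
2. sll+ld @i3,i4  | 2-wide
3. st @i5  | no-port MEM/MEM
4. st @i6  | no-port MEM/MEM
5. st+add @i7,i8  | 2-wide
6. mul @i9  | tail

ISSUED = 6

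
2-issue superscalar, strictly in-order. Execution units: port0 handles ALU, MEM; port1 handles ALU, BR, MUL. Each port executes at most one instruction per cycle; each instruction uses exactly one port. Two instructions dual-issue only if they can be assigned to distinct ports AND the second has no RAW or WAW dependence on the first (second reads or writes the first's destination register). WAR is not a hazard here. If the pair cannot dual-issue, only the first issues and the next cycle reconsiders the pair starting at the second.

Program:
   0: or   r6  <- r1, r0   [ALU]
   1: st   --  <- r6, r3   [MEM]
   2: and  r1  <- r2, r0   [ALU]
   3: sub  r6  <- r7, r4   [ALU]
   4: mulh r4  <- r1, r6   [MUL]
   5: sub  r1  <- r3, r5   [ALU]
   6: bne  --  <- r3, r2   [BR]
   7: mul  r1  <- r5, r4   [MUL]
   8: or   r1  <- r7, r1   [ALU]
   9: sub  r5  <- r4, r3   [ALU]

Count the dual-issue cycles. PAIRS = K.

PAIRS = 3

c0: i0 or.ALU  RAW r6
c1: i1+i2 st.MEM and.ALU  2-wide
c2: i3 sub.ALU  RAW r6
c3: i4+i5 mulh.MUL sub.ALU  2-wide
c4: i6 bne.BR  no-port BR/MUL
c5: i7 mul.MUL  RAW+WAW r1
c6: i8+i9 or.ALU sub.ALU  2-wide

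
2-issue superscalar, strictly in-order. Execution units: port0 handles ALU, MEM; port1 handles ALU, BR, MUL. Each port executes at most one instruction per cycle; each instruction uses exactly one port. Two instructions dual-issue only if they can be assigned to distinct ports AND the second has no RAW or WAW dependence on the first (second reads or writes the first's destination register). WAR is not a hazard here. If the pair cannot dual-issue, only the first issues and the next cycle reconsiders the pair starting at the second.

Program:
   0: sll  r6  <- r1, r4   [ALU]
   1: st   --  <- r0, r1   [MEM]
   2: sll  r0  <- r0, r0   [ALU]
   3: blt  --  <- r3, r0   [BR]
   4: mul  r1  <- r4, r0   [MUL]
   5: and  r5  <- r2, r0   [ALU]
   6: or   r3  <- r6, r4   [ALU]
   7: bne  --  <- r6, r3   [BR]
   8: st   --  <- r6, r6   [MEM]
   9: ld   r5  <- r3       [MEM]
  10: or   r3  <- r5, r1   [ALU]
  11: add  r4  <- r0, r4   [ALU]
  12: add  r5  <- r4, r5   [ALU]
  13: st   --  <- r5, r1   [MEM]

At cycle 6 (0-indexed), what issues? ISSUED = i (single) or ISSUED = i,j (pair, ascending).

t=0 i0,i1:sll.ALU+st.MEM ; pair
t=1 i2:sll.ALU ; RAW r0
t=2 i3:blt.BR ; no-port BR/MUL
t=3 i4,i5:mul.MUL+and.ALU ; pair
t=4 i6:or.ALU ; RAW r3
t=5 i7,i8:bne.BR+st.MEM ; pair
t=6 i9:ld.MEM ; RAW r5
t=7 i10,i11:or.ALU+add.ALU ; pair
t=8 i12:add.ALU ; RAW r5
t=9 i13:st.MEM ; tail

ISSUED = 9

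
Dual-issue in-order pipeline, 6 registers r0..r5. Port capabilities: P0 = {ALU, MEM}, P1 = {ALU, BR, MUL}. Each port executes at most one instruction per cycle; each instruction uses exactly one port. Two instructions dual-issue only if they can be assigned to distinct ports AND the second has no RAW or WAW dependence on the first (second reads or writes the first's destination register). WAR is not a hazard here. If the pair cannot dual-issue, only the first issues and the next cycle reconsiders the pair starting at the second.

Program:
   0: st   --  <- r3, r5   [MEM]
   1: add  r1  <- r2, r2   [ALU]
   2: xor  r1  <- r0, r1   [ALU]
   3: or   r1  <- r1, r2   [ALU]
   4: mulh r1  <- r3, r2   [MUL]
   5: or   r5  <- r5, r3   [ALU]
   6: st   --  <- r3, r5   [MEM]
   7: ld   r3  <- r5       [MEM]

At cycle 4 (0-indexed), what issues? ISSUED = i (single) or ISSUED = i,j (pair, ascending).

c0: i0,i1 st.MEM add.ALU  2-wide
c1: i2 xor.ALU  RAW+WAW r1
c2: i3 or.ALU  WAW r1
c3: i4,i5 mulh.MUL or.ALU  2-wide
c4: i6 st.MEM  no-port MEM/MEM
c5: i7 ld.MEM  tail

ISSUED = 6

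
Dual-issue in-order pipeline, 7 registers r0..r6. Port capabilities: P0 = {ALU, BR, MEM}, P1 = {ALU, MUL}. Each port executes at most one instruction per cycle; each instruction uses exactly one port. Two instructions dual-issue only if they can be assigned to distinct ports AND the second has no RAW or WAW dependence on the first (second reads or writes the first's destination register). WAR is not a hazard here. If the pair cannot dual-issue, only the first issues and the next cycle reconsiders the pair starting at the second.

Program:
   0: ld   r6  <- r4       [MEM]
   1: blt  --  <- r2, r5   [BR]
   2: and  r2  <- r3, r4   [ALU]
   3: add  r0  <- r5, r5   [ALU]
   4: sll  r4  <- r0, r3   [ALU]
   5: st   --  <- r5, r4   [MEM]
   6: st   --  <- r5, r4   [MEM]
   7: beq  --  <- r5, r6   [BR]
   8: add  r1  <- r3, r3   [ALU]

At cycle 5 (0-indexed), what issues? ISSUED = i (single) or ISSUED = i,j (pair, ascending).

ISSUED = 6

  cy0 -> i0 (ld) no-port MEM/BR
  cy1 -> i1/i2 (blt/and) pair
  cy2 -> i3 (add) RAW r0
  cy3 -> i4 (sll) RAW r4
  cy4 -> i5 (st) no-port MEM/MEM
  cy5 -> i6 (st) no-port MEM/BR
  cy6 -> i7/i8 (beq/add) pair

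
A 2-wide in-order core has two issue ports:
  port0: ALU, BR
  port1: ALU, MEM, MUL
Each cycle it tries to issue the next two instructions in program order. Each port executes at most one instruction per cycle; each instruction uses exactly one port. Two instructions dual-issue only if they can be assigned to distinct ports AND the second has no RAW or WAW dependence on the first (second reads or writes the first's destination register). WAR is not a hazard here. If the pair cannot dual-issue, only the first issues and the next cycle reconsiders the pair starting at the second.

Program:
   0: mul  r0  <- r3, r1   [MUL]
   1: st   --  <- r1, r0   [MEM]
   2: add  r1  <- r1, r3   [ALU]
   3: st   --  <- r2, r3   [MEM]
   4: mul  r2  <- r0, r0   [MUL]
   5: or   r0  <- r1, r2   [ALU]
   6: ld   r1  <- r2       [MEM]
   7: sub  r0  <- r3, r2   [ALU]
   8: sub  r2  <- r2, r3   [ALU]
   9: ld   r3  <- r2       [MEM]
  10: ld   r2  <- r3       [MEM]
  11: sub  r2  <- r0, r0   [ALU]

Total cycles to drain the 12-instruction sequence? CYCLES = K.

CYCLES = 9

c0: i0 mul.MUL  no-port MUL/MEM
c1: i1+i2 st.MEM;add.ALU  pair
c2: i3 st.MEM  no-port MEM/MUL
c3: i4 mul.MUL  RAW r2
c4: i5+i6 or.ALU;ld.MEM  pair
c5: i7+i8 sub.ALU;sub.ALU  pair
c6: i9 ld.MEM  no-port MEM/MEM
c7: i10 ld.MEM  WAW r2
c8: i11 sub.ALU  tail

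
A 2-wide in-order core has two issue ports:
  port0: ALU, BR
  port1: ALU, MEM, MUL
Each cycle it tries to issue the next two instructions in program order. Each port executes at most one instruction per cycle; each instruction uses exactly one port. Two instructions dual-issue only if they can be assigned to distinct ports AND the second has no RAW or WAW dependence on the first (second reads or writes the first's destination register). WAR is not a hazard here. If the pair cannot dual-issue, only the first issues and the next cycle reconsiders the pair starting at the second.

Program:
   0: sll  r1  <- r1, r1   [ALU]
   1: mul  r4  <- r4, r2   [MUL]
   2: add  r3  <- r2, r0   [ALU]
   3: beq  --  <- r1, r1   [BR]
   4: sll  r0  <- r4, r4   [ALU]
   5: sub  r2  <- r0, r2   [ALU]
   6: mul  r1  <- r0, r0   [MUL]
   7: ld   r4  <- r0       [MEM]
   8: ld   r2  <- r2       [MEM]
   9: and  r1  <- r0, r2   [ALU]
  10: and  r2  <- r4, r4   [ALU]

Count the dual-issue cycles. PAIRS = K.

  cy0 -> i0+i1 (sll mul) dual
  cy1 -> i2+i3 (add beq) dual
  cy2 -> i4 (sll) RAW r0
  cy3 -> i5+i6 (sub mul) dual
  cy4 -> i7 (ld) no-port MEM/MEM
  cy5 -> i8 (ld) RAW r2
  cy6 -> i9+i10 (and and) dual

PAIRS = 4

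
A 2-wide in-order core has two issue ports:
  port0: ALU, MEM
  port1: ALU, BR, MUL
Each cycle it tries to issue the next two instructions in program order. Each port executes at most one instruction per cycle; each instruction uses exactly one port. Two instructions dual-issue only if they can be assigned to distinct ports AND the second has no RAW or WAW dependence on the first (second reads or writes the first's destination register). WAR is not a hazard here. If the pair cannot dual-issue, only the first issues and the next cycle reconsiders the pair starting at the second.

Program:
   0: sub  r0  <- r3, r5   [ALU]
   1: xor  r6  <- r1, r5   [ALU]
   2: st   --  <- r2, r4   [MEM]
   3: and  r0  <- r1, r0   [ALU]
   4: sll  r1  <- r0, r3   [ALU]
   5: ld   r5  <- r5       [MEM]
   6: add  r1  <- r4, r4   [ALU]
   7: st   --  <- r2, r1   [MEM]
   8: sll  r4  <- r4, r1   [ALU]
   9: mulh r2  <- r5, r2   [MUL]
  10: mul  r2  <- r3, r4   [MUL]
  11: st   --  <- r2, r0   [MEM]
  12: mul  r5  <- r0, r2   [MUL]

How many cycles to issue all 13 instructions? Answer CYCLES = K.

CYCLES = 8

0. sub.ALU xor.ALU @i0,i1  | pair
1. st.MEM and.ALU @i2,i3  | pair
2. sll.ALU ld.MEM @i4,i5  | pair
3. add.ALU @i6  | RAW r1
4. st.MEM sll.ALU @i7,i8  | pair
5. mulh.MUL @i9  | no-port MUL/MUL
6. mul.MUL @i10  | RAW r2
7. st.MEM mul.MUL @i11,i12  | pair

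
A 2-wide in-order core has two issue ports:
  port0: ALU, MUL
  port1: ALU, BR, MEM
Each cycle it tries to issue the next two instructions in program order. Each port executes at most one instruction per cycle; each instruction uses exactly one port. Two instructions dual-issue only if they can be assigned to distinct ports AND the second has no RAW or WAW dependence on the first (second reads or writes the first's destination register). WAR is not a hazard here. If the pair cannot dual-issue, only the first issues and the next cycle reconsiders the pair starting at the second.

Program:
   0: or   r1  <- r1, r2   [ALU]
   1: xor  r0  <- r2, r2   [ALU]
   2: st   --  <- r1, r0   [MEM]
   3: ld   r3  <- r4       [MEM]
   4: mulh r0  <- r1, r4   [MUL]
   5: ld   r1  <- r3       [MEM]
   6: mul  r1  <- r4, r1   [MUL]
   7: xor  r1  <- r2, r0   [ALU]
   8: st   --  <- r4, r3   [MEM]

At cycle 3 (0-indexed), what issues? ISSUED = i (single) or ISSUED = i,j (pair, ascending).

ISSUED = 5

c0: i0,i1 or.ALU;xor.ALU  2-wide
c1: i2 st.MEM  no-port MEM/MEM
c2: i3,i4 ld.MEM;mulh.MUL  2-wide
c3: i5 ld.MEM  RAW+WAW r1
c4: i6 mul.MUL  WAW r1
c5: i7,i8 xor.ALU;st.MEM  2-wide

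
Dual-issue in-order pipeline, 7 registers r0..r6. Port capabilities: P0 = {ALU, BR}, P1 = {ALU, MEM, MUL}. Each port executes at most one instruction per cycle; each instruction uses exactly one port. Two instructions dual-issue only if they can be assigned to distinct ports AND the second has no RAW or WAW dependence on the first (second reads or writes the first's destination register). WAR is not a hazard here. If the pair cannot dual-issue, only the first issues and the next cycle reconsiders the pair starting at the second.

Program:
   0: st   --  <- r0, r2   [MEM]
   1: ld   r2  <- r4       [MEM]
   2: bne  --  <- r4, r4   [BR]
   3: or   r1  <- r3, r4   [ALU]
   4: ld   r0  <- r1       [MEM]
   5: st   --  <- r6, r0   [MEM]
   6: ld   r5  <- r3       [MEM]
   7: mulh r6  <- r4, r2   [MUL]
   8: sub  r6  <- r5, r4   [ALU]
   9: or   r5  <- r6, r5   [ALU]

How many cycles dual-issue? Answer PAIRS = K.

t=0 i0:st.MEM ; no-port MEM/MEM
t=1 i1&i2:ld.MEM bne.BR ; 2-wide
t=2 i3:or.ALU ; RAW r1
t=3 i4:ld.MEM ; no-port MEM/MEM
t=4 i5:st.MEM ; no-port MEM/MEM
t=5 i6:ld.MEM ; no-port MEM/MUL
t=6 i7:mulh.MUL ; WAW r6
t=7 i8:sub.ALU ; RAW r6
t=8 i9:or.ALU ; tail

PAIRS = 1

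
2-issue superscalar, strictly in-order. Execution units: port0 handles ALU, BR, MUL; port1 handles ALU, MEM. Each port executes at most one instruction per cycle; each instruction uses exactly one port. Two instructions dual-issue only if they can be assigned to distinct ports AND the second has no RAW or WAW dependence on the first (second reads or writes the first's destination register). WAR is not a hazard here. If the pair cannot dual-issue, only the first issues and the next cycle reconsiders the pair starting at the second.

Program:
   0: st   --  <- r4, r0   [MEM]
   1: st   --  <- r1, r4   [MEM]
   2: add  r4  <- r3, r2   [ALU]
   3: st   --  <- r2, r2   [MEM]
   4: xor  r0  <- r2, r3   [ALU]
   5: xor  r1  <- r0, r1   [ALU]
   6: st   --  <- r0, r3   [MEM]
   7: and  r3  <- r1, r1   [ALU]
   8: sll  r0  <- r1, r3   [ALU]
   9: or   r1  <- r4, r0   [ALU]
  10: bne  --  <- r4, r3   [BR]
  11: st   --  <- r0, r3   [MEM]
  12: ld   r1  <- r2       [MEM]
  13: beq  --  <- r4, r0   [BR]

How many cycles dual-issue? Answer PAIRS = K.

PAIRS = 5

t=0 i0:st.MEM ; no-port MEM/MEM
t=1 i1/i2:st.MEM/add.ALU ; 2-wide
t=2 i3/i4:st.MEM/xor.ALU ; 2-wide
t=3 i5/i6:xor.ALU/st.MEM ; 2-wide
t=4 i7:and.ALU ; RAW r3
t=5 i8:sll.ALU ; RAW r0
t=6 i9/i10:or.ALU/bne.BR ; 2-wide
t=7 i11:st.MEM ; no-port MEM/MEM
t=8 i12/i13:ld.MEM/beq.BR ; 2-wide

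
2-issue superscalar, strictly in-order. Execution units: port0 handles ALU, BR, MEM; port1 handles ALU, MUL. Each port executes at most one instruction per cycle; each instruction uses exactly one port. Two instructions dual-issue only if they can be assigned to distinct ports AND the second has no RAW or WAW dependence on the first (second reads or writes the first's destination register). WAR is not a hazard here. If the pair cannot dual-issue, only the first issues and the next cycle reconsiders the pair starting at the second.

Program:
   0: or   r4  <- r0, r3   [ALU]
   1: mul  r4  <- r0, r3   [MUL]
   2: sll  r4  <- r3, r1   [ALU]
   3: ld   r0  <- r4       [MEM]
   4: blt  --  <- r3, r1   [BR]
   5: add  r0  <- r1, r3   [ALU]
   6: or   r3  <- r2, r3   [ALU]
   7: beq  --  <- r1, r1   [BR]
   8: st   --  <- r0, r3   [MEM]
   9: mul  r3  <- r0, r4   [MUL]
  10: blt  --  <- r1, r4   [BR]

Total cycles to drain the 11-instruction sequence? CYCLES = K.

0. or @i0  | WAW r4
1. mul @i1  | WAW r4
2. sll @i2  | RAW r4
3. ld @i3  | no-port MEM/BR
4. blt+add @i4/i5  | dual
5. or+beq @i6/i7  | dual
6. st+mul @i8/i9  | dual
7. blt @i10  | tail

CYCLES = 8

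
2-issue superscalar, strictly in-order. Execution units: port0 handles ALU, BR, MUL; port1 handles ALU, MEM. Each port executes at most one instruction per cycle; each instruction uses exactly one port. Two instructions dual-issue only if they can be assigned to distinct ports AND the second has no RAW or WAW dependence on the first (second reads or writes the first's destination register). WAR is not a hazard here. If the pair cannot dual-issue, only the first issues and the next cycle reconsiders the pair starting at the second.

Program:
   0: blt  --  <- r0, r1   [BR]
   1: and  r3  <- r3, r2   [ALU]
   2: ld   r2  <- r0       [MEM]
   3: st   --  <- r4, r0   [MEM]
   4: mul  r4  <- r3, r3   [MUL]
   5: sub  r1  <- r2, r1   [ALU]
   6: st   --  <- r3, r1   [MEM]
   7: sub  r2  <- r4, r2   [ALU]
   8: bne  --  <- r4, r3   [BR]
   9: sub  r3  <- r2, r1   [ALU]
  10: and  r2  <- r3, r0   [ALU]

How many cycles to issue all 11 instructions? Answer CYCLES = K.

CYCLES = 7

c0: i0,i1 blt.BR/and.ALU  dual
c1: i2 ld.MEM  no-port MEM/MEM
c2: i3,i4 st.MEM/mul.MUL  dual
c3: i5 sub.ALU  RAW r1
c4: i6,i7 st.MEM/sub.ALU  dual
c5: i8,i9 bne.BR/sub.ALU  dual
c6: i10 and.ALU  tail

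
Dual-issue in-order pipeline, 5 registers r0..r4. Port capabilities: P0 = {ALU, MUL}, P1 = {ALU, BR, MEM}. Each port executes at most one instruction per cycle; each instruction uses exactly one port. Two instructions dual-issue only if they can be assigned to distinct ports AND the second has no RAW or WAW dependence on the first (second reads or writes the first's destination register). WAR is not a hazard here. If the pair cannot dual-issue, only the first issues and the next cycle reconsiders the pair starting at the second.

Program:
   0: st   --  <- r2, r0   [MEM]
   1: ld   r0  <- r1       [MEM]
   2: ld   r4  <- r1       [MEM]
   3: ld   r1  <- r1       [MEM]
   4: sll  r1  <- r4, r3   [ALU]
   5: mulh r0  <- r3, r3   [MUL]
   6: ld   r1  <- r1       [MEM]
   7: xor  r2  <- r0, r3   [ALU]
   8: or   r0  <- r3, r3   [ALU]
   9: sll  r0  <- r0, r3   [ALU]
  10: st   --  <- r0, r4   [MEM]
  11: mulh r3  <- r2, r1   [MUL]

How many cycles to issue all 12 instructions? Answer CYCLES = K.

c0: i0 st.MEM  no-port MEM/MEM
c1: i1 ld.MEM  no-port MEM/MEM
c2: i2 ld.MEM  no-port MEM/MEM
c3: i3 ld.MEM  WAW r1
c4: i4/i5 sll.ALU mulh.MUL  2-wide
c5: i6/i7 ld.MEM xor.ALU  2-wide
c6: i8 or.ALU  RAW+WAW r0
c7: i9 sll.ALU  RAW r0
c8: i10/i11 st.MEM mulh.MUL  2-wide

CYCLES = 9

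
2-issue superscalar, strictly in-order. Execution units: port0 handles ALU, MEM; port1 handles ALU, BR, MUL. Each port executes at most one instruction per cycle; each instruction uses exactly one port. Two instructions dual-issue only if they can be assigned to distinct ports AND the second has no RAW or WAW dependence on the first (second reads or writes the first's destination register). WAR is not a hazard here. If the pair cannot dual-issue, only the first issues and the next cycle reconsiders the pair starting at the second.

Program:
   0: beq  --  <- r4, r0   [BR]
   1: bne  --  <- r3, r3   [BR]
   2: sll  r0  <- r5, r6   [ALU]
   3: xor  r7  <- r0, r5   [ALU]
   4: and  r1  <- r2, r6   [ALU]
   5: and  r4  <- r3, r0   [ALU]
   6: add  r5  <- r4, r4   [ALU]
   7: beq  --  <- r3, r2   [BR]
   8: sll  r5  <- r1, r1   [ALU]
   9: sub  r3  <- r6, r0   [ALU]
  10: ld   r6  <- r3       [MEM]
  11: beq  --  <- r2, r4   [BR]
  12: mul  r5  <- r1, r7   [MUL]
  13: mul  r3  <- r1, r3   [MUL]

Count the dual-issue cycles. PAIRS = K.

PAIRS = 5

0. beq @i0  | no-port BR/BR
1. bne/sll @i1+i2  | pair
2. xor/and @i3+i4  | pair
3. and @i5  | RAW r4
4. add/beq @i6+i7  | pair
5. sll/sub @i8+i9  | pair
6. ld/beq @i10+i11  | pair
7. mul @i12  | no-port MUL/MUL
8. mul @i13  | tail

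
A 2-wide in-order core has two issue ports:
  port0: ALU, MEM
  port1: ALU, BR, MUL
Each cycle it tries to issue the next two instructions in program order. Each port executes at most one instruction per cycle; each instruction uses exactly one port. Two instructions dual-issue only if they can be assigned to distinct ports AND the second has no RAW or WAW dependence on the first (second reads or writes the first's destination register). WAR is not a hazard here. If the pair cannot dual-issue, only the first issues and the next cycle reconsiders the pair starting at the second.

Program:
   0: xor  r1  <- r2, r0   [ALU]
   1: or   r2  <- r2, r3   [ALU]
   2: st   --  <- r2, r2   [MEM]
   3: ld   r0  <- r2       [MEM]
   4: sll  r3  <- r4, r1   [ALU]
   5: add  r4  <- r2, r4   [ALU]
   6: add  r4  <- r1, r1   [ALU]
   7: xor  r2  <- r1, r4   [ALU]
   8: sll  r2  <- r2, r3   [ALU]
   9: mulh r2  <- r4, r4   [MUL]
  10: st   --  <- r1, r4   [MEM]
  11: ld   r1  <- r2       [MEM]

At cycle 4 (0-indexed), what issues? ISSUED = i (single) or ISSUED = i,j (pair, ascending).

ISSUED = 6

0. xor+or @i0+i1  | pair
1. st @i2  | no-port MEM/MEM
2. ld+sll @i3+i4  | pair
3. add @i5  | WAW r4
4. add @i6  | RAW r4
5. xor @i7  | RAW+WAW r2
6. sll @i8  | WAW r2
7. mulh+st @i9+i10  | pair
8. ld @i11  | tail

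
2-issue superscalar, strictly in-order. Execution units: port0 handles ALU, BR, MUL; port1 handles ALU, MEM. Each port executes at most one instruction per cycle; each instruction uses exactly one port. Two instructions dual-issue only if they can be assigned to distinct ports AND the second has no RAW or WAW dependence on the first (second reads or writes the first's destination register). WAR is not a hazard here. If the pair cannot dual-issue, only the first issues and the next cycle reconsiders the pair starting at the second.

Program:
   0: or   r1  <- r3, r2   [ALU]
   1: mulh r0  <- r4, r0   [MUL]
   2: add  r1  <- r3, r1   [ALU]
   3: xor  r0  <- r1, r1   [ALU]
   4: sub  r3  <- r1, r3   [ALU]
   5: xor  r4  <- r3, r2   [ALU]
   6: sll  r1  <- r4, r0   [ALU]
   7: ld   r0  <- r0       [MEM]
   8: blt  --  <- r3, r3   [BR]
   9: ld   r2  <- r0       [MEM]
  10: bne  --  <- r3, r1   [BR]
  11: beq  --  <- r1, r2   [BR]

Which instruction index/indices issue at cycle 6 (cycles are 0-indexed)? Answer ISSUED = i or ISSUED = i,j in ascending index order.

t=0 i0,i1:or mulh ; dual
t=1 i2:add ; RAW r1
t=2 i3,i4:xor sub ; dual
t=3 i5:xor ; RAW r4
t=4 i6,i7:sll ld ; dual
t=5 i8,i9:blt ld ; dual
t=6 i10:bne ; no-port BR/BR
t=7 i11:beq ; tail

ISSUED = 10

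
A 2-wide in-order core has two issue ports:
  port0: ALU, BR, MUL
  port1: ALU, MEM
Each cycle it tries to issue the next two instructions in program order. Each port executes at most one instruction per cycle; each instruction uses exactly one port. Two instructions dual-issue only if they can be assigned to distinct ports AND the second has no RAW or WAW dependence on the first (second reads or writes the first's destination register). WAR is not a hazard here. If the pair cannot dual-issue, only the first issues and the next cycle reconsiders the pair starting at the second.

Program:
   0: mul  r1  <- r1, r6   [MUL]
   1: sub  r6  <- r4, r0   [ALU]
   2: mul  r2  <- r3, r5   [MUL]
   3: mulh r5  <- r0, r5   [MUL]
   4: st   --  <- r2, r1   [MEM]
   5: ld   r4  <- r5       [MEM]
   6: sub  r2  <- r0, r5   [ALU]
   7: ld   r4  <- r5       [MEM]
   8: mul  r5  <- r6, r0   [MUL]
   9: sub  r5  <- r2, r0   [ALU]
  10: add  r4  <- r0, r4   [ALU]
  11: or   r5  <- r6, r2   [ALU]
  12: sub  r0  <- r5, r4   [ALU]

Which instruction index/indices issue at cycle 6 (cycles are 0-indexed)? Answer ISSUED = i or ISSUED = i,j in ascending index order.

[0] i0&i1  mul;sub  -- dual
[1] i2  mul  -- no-port MUL/MUL
[2] i3&i4  mulh;st  -- dual
[3] i5&i6  ld;sub  -- dual
[4] i7&i8  ld;mul  -- dual
[5] i9&i10  sub;add  -- dual
[6] i11  or  -- RAW r5
[7] i12  sub  -- tail

ISSUED = 11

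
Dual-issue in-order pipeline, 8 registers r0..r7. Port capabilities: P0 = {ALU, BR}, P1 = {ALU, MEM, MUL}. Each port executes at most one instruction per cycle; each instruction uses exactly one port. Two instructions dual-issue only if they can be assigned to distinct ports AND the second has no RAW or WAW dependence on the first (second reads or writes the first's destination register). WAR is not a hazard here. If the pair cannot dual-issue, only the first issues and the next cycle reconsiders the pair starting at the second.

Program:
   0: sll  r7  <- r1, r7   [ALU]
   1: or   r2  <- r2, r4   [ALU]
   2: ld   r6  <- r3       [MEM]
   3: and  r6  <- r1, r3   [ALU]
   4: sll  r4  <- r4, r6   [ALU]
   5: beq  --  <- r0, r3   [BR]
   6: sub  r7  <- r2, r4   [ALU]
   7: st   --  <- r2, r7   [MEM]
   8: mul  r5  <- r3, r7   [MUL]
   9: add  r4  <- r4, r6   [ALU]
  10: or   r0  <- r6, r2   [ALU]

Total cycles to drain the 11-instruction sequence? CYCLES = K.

t=0 i0+i1:sll.ALU/or.ALU ; 2-wide
t=1 i2:ld.MEM ; WAW r6
t=2 i3:and.ALU ; RAW r6
t=3 i4+i5:sll.ALU/beq.BR ; 2-wide
t=4 i6:sub.ALU ; RAW r7
t=5 i7:st.MEM ; no-port MEM/MUL
t=6 i8+i9:mul.MUL/add.ALU ; 2-wide
t=7 i10:or.ALU ; tail

CYCLES = 8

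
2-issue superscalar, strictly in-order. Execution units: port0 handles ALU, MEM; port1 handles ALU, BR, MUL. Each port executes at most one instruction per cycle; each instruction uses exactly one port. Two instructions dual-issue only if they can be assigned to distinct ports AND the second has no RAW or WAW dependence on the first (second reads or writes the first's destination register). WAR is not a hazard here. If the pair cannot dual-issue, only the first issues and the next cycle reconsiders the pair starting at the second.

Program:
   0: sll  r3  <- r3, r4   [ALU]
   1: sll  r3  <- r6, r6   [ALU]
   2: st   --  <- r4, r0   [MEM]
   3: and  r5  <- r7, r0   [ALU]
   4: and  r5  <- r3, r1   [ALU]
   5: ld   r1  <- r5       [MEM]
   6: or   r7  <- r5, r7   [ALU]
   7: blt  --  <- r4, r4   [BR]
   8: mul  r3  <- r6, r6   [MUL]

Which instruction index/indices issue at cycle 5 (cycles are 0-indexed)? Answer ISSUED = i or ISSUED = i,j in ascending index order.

ISSUED = 7

#0 head=0: sll.ALU i0 WAW r3
#1 head=1: sll.ALU+st.MEM i1&i2 2-wide
#2 head=3: and.ALU i3 WAW r5
#3 head=4: and.ALU i4 RAW r5
#4 head=5: ld.MEM+or.ALU i5&i6 2-wide
#5 head=7: blt.BR i7 no-port BR/MUL
#6 head=8: mul.MUL i8 tail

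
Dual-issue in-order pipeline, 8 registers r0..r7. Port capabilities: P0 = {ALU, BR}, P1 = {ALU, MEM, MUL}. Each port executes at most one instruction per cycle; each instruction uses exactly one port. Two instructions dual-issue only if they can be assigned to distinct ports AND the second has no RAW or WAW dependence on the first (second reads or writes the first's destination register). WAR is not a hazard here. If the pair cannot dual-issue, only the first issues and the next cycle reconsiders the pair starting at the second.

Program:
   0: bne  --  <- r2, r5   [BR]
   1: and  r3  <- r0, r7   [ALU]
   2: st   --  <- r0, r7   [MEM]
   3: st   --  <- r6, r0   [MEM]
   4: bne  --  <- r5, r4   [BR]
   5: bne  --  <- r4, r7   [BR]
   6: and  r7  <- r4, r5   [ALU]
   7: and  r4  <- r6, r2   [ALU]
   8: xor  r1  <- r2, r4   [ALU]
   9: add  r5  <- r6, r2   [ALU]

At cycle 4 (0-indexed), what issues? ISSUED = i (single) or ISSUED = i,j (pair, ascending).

ISSUED = 7

[0] i0,i1  bne and  -- pair
[1] i2  st  -- no-port MEM/MEM
[2] i3,i4  st bne  -- pair
[3] i5,i6  bne and  -- pair
[4] i7  and  -- RAW r4
[5] i8,i9  xor add  -- pair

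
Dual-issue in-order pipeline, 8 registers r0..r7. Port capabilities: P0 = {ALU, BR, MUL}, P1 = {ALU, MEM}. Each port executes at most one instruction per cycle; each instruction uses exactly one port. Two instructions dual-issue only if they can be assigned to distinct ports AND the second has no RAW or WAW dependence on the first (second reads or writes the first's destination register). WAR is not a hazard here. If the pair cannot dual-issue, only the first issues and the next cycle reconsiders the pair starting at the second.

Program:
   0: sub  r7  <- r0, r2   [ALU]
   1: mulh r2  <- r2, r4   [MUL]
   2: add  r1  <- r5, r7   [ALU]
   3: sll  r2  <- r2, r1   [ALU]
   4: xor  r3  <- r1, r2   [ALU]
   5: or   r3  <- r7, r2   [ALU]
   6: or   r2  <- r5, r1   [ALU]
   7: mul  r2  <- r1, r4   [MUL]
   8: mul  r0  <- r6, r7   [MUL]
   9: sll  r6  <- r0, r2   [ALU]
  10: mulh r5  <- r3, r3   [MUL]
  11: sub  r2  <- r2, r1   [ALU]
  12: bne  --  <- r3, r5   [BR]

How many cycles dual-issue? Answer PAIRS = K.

PAIRS = 4

c0: i0&i1 sub.ALU;mulh.MUL  dual
c1: i2 add.ALU  RAW r1
c2: i3 sll.ALU  RAW r2
c3: i4 xor.ALU  WAW r3
c4: i5&i6 or.ALU;or.ALU  dual
c5: i7 mul.MUL  no-port MUL/MUL
c6: i8 mul.MUL  RAW r0
c7: i9&i10 sll.ALU;mulh.MUL  dual
c8: i11&i12 sub.ALU;bne.BR  dual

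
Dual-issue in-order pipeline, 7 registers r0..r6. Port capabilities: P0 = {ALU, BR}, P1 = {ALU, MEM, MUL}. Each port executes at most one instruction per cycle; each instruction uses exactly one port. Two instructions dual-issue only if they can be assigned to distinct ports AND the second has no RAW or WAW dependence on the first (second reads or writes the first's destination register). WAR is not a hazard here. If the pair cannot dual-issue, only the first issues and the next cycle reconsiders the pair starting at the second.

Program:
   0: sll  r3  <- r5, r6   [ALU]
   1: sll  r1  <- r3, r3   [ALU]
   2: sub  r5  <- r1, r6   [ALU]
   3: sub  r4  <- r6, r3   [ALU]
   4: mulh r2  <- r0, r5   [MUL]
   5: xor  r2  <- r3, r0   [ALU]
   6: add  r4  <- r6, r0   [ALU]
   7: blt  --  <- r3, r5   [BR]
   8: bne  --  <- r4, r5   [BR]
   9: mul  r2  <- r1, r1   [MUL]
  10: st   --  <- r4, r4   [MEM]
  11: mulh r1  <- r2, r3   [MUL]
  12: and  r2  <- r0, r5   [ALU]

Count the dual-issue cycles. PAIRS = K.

PAIRS = 4

#0 head=0: sll i0 RAW r3
#1 head=1: sll i1 RAW r1
#2 head=2: sub/sub i2/i3 dual
#3 head=4: mulh i4 WAW r2
#4 head=5: xor/add i5/i6 dual
#5 head=7: blt i7 no-port BR/BR
#6 head=8: bne/mul i8/i9 dual
#7 head=10: st i10 no-port MEM/MUL
#8 head=11: mulh/and i11/i12 dual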